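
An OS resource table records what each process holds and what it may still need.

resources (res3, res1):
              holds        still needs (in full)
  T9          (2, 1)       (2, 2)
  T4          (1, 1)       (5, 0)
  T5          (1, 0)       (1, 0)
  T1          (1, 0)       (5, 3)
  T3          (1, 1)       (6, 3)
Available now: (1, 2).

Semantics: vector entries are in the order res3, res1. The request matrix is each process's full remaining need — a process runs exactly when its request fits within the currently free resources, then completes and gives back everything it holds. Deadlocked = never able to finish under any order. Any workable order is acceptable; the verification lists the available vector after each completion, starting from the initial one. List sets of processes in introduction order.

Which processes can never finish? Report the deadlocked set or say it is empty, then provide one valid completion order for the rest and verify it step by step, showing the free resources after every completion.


Deadlocked: T4, T1 and T3.
Key observation: T5, T9 can finish, but then (4, 3) is all there is, and the blocked group's res3 demands exceed it.
One completion order for the rest: T5, T9. Step-by-step check:
  pool = (1, 2)
  run T5 (needs (1, 0), free (1, 2)); after release of (1, 0) the pool is (2, 2)
  run T9 (needs (2, 2), free (2, 2)); after release of (2, 1) the pool is (4, 3)
The blocked processes can never fit:
  T4 cannot run: need (5, 0) vs free (4, 3) (insufficient res3)
  T1 cannot run: need (5, 3) vs free (4, 3) (insufficient res3)
  T3 cannot run: need (6, 3) vs free (4, 3) (insufficient res3)


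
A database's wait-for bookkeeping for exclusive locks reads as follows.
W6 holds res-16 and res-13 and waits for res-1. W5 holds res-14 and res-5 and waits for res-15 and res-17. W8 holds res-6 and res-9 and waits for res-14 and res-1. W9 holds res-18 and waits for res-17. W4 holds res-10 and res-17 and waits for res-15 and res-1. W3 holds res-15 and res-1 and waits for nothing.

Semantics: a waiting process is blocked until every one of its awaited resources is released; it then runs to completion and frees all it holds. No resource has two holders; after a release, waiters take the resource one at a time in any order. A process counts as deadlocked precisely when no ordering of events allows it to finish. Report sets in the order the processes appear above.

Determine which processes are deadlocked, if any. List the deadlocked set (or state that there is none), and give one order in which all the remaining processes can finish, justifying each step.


Nothing here is deadlocked.
Key observation: there is no circular wait here — follow any chain and it reaches a process that is free to run now.
One completion order for the rest: W3, W4, W6, W5, W9, W8.
Check, step by step:
  W3: no waits; runs immediately, freeing res-15 and res-1
  W4: everything it awaited (res-15 and res-1) is free; runs, freeing res-10 and res-17
  W6: everything it awaited (res-1) is free; runs, freeing res-16 and res-13
  W5: everything it awaited (res-15 and res-17) is free; runs, freeing res-14 and res-5
  W9: everything it awaited (res-17) is free; runs, freeing res-18
  W8: everything it awaited (res-14 and res-1) is free; runs, freeing res-6 and res-9


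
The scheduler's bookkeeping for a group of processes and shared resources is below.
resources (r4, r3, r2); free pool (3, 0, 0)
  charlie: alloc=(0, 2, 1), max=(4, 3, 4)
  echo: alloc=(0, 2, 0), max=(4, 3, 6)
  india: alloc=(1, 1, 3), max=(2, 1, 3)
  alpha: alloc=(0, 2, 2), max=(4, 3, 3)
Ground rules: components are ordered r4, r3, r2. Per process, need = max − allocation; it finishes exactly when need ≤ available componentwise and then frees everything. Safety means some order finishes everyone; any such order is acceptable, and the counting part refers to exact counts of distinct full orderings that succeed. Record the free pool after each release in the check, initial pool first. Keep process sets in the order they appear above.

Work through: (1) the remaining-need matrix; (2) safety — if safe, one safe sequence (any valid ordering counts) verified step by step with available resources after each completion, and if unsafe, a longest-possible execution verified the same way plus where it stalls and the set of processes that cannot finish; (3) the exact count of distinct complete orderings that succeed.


(1) Need matrix, components ordered r4, r3, r2:
  charlie: (4, 1, 3)
  echo: (4, 1, 6)
  india: (1, 0, 0)
  alpha: (4, 1, 1)
(2) The state is SAFE; one workable sequence: india, alpha, charlie, echo.
Key observation: the order's first zero-slack moment is alpha ((4, 1, 1) needed, (4, 1, 3) free — a requested resource with nothing to spare).
Verifying each step:
  pool = (3, 0, 0)
  india: need (1, 0, 0) fits (3, 0, 0); releases (1, 1, 3), pool now (4, 1, 3)
  alpha: need (4, 1, 1) fits (4, 1, 3); releases (0, 2, 2), pool now (4, 3, 5)
  charlie: need (4, 1, 3) fits (4, 3, 5); releases (0, 2, 1), pool now (4, 5, 6)
  echo: need (4, 1, 6) fits (4, 5, 6); releases (0, 2, 0), pool now (4, 7, 6)
(3) Precisely 2 of the possible complete orderings are safe sequences.


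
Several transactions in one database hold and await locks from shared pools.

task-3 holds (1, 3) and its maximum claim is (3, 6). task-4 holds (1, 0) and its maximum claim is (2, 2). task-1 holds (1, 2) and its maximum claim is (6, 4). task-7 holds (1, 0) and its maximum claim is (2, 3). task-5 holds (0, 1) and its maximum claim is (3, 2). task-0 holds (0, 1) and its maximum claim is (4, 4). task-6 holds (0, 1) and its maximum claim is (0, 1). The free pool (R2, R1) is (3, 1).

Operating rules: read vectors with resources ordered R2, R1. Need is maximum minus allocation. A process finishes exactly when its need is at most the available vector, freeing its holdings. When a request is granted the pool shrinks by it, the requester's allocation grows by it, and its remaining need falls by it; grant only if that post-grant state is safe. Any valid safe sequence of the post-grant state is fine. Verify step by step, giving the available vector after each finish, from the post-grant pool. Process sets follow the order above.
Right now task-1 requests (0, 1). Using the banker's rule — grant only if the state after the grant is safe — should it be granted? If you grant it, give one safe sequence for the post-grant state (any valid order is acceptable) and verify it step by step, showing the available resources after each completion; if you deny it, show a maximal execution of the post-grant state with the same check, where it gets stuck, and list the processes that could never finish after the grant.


DENY — the pretend-granted state is unsafe.
Key observation: after task-6, task-5, task-4 the pool peaks at (4, 2), and each blocked process is short somewhere: task-3 on R1; task-1 on R2; task-7 on R1; task-0 on R1.
Pretend the grant happened; the run task-6, task-5, task-4 goes as far as possible. Step-by-step check:
  pool = (3, 0)
  task-6: need (0, 0) fits (3, 0); releases (0, 1), pool now (3, 1)
  task-5: need (3, 1) fits (3, 1); releases (0, 1), pool now (3, 2)
  task-4: need (1, 2) fits (3, 2); releases (1, 0), pool now (4, 2)
  blocked: task-3 wants (2, 3), pool (4, 2) — not enough R1
  blocked: task-1 wants (5, 1), pool (4, 2) — not enough R2
  blocked: task-7 wants (1, 3), pool (4, 2) — not enough R1
  blocked: task-0 wants (4, 3), pool (4, 2) — not enough R1
Post-grant, the permanently blocked set is task-3, task-1, task-7 and task-0.


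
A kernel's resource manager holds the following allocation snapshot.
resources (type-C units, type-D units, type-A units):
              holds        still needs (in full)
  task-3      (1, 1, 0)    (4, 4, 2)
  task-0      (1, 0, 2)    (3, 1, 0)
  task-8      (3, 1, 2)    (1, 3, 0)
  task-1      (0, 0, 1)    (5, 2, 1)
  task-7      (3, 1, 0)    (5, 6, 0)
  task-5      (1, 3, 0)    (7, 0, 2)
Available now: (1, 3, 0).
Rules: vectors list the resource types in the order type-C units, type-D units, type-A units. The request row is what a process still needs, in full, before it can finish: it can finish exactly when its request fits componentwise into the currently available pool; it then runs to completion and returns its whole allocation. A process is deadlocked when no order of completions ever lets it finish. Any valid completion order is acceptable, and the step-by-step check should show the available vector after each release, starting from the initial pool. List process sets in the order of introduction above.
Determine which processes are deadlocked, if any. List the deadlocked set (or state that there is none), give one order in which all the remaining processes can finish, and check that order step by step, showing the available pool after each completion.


Deadlocked set: task-7 and task-5.
Key observation: after task-8, task-3, task-0, task-1 the pool peaks at (6, 5, 5), and each blocked process is short somewhere: task-7 on type-D units; task-5 on type-C units.
A valid finishing order for the others: task-8, task-3, task-0, task-1. Verifying each step:
  pool = (1, 3, 0)
  task-8 needs (1, 3, 0) <= (1, 3, 0) -> finishes; pool += (3, 1, 2) = (4, 4, 2)
  task-3 needs (4, 4, 2) <= (4, 4, 2) -> finishes; pool += (1, 1, 0) = (5, 5, 2)
  task-0 needs (3, 1, 0) <= (5, 5, 2) -> finishes; pool += (1, 0, 2) = (6, 5, 4)
  task-1 needs (5, 2, 1) <= (6, 5, 4) -> finishes; pool += (0, 0, 1) = (6, 5, 5)
The stuck group stays short no matter what:
  task-7 still needs (5, 6, 0) but only (6, 5, 5) is free — short on type-D units
  task-5 still needs (7, 0, 2) but only (6, 5, 5) is free — short on type-C units


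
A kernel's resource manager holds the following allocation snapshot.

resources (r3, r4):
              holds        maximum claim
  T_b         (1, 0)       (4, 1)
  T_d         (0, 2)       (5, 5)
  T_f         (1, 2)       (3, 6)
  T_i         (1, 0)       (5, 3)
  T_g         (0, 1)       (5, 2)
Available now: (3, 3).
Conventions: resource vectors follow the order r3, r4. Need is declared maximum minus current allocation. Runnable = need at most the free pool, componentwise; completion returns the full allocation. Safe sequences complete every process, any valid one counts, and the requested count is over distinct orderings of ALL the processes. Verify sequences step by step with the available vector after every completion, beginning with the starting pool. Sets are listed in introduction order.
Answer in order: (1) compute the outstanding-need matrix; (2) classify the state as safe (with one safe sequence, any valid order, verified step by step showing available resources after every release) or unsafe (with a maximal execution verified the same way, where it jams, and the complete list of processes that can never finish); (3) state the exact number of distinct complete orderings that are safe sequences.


(1) Need matrix, components ordered r3, r4:
  T_b: (3, 1)
  T_d: (5, 3)
  T_f: (2, 4)
  T_i: (4, 3)
  T_g: (5, 1)
(2) SAFE, for example via the order T_b, T_i, T_g, T_d, T_f.
Key observation: at T_b the run first touches a limit — (3, 1) against (3, 3), exact on a resource it actually requests.
Verifying each step:
  pool = (3, 3)
  T_b: need (3, 1) fits (3, 3); releases (1, 0), pool now (4, 3)
  T_i: need (4, 3) fits (4, 3); releases (1, 0), pool now (5, 3)
  T_g: need (5, 1) fits (5, 3); releases (0, 1), pool now (5, 4)
  T_d: need (5, 3) fits (5, 4); releases (0, 2), pool now (5, 6)
  T_f: need (2, 4) fits (5, 6); releases (1, 2), pool now (6, 8)
(3) The exact count: 4 of the possible complete orderings are safe sequences.


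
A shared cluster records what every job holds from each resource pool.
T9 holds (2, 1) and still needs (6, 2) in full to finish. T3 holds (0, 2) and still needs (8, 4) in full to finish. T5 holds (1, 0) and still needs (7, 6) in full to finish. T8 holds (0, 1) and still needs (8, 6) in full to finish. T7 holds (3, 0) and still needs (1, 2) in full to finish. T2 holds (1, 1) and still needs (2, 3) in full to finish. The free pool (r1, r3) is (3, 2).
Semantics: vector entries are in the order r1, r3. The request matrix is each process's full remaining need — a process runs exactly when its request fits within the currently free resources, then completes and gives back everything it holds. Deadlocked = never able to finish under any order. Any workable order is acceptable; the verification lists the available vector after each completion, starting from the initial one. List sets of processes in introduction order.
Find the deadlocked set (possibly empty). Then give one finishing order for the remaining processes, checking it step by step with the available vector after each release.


The deadlocked set is empty.
Key observation: the pool covers T7 at once, and every later process fits after earlier releases.
One completion order for the rest: T7, T9, T2, T3, T8, T5. Walking it through:
  pool = (3, 2)
  T7 needs (1, 2) <= (3, 2) -> finishes; pool += (3, 0) = (6, 2)
  T9 needs (6, 2) <= (6, 2) -> finishes; pool += (2, 1) = (8, 3)
  T2 needs (2, 3) <= (8, 3) -> finishes; pool += (1, 1) = (9, 4)
  T3 needs (8, 4) <= (9, 4) -> finishes; pool += (0, 2) = (9, 6)
  T8 needs (8, 6) <= (9, 6) -> finishes; pool += (0, 1) = (9, 7)
  T5 needs (7, 6) <= (9, 7) -> finishes; pool += (1, 0) = (10, 7)


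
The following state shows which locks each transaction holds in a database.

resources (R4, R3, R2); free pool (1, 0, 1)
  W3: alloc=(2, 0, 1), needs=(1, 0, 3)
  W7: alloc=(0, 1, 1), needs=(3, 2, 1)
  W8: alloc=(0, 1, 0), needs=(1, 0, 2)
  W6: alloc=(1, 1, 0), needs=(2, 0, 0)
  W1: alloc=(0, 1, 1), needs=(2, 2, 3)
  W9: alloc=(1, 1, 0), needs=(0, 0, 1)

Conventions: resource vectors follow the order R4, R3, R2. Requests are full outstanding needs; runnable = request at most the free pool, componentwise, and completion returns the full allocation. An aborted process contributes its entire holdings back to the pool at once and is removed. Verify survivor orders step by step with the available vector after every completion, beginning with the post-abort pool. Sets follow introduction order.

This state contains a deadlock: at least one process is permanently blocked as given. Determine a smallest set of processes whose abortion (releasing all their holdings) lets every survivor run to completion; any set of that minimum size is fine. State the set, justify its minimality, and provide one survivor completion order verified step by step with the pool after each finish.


Abort W3.
Key observation: no ordering could ever have run W1 before the abort of W3; with (2, 0, 1) back in the pool it fits at step 5.
Minimality: the empty abort set fails — the state is deadlocked as it stands.
Survivors finish in the order: W8, W9, W6, W7, W1. Check, step by step (pool after the aborts first):
  pool = (3, 0, 2)
  W8: need (1, 0, 2) fits (3, 0, 2); releases (0, 1, 0), pool now (3, 1, 2)
  W9: need (0, 0, 1) fits (3, 1, 2); releases (1, 1, 0), pool now (4, 2, 2)
  W6: need (2, 0, 0) fits (4, 2, 2); releases (1, 1, 0), pool now (5, 3, 2)
  W7: need (3, 2, 1) fits (5, 3, 2); releases (0, 1, 1), pool now (5, 4, 3)
  W1: need (2, 2, 3) fits (5, 4, 3); releases (0, 1, 1), pool now (5, 5, 4)


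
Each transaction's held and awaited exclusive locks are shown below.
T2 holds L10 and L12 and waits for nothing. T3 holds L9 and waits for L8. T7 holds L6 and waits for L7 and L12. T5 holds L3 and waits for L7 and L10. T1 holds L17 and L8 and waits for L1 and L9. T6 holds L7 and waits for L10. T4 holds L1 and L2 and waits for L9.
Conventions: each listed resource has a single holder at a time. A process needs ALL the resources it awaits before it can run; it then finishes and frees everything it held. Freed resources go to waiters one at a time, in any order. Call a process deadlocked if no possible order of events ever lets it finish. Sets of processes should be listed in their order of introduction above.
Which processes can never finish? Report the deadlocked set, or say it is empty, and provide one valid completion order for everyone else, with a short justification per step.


Deadlocked: T3, T1 and T4.
Key observation: T3 -> T1 -> T3 is a circular wait — nothing in it can go first; T4 is caught in further circular waits.
The rest can finish in the order T2, T6, T7, T5.
Check, step by step:
  T2: no waits; runs immediately, freeing L10 and L12
  run T6 (all its waits — L10 — are resolved); releases L7
  run T7 (all its waits — L7 and L12 — are resolved); releases L6
  run T5 (all its waits — L7 and L10 — are resolved); releases L3


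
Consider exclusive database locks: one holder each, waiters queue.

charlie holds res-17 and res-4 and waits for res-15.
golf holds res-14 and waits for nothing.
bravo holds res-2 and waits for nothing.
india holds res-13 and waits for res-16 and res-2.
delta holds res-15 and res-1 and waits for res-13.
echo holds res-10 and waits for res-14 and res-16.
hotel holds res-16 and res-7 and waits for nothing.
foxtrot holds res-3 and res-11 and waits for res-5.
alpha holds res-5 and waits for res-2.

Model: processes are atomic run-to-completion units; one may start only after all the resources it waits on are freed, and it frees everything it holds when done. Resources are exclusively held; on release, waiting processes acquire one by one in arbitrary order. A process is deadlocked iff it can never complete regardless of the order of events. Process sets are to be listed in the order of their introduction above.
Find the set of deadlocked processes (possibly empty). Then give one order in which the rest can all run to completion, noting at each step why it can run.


Nothing here is deadlocked.
Key observation: the wait relation is loop-free; peeling off processes with no waits unwinds the whole state.
A valid finishing order for the others: hotel, bravo, india, delta, golf, alpha, foxtrot, charlie, echo.
Check, step by step:
  hotel: no waits; runs immediately, freeing res-16 and res-7
  bravo: no waits; runs immediately, freeing res-2
  run india (all its waits — res-16 and res-2 — are resolved); releases res-13
  run delta (all its waits — res-13 — are resolved); releases res-15 and res-1
  golf: no waits; runs immediately, freeing res-14
  run alpha (all its waits — res-2 — are resolved); releases res-5
  run foxtrot (all its waits — res-5 — are resolved); releases res-3 and res-11
  run charlie (all its waits — res-15 — are resolved); releases res-17 and res-4
  run echo (all its waits — res-14 and res-16 — are resolved); releases res-10


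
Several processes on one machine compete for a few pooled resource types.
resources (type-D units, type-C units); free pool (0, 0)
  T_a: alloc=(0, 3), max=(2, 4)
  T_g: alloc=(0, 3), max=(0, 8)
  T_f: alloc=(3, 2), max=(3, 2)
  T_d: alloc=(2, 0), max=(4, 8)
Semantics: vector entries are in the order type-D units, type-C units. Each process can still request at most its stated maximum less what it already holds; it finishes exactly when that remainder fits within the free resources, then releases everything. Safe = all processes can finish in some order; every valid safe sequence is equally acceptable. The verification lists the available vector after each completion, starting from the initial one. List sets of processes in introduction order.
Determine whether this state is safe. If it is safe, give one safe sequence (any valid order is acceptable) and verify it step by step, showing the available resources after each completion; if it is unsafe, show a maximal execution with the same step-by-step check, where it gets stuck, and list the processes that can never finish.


The state is SAFE; one workable sequence: T_f, T_a, T_g, T_d.
Key observation: at T_g the run first touches a limit — (0, 5) against (3, 5), exact on a resource it actually requests.
Verifying each step:
  pool = (0, 0)
  run T_f (needs (0, 0), free (0, 0)); after release of (3, 2) the pool is (3, 2)
  run T_a (needs (2, 1), free (3, 2)); after release of (0, 3) the pool is (3, 5)
  run T_g (needs (0, 5), free (3, 5)); after release of (0, 3) the pool is (3, 8)
  run T_d (needs (2, 8), free (3, 8)); after release of (2, 0) the pool is (5, 8)


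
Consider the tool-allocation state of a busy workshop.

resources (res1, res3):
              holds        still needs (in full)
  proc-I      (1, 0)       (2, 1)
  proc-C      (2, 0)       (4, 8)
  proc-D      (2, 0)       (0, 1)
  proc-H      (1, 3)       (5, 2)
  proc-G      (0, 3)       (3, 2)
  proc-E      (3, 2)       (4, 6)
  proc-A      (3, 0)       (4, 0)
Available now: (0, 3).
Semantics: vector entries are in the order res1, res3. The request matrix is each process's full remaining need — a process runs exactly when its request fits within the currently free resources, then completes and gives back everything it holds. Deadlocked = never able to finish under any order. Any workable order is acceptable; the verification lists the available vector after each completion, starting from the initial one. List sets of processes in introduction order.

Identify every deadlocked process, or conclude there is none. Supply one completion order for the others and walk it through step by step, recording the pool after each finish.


Deadlocked set: proc-C, proc-H, proc-E and proc-A.
Key observation: the pool after proc-D, proc-I, proc-G is (3, 6); every surviving request exceeds it in res1, so progress ends there.
The rest can finish in the order proc-D, proc-I, proc-G. Step-by-step check:
  pool = (0, 3)
  proc-D needs (0, 1) <= (0, 3) -> finishes; pool += (2, 0) = (2, 3)
  proc-I needs (2, 1) <= (2, 3) -> finishes; pool += (1, 0) = (3, 3)
  proc-G needs (3, 2) <= (3, 3) -> finishes; pool += (0, 3) = (3, 6)
The stuck group stays short no matter what:
  proc-C cannot run: need (4, 8) vs free (3, 6) (insufficient res1 and res3)
  proc-H cannot run: need (5, 2) vs free (3, 6) (insufficient res1)
  proc-E cannot run: need (4, 6) vs free (3, 6) (insufficient res1)
  proc-A cannot run: need (4, 0) vs free (3, 6) (insufficient res1)


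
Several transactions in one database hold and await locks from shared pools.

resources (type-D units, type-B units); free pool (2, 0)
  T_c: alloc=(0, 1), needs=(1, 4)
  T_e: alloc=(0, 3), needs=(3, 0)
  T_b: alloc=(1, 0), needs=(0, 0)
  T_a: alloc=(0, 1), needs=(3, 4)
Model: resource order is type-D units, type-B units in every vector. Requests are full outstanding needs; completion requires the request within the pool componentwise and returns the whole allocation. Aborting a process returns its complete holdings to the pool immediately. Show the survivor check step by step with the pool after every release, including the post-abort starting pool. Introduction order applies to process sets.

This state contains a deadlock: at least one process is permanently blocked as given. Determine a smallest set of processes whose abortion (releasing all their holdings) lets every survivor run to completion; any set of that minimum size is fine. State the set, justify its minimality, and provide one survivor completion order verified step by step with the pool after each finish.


Minimum abort set: T_c.
Key observation: T_a had no path to completion before; after the abort of T_c ((0, 1) returned), step 3 is where it fits.
No smaller set exists: with zero aborts the deadlock remains.
The survivors complete as T_b, T_e, T_a. Verifying each step (starting from the post-abort pool):
  pool = (2, 1)
  run T_b (needs (0, 0), free (2, 1)); after release of (1, 0) the pool is (3, 1)
  run T_e (needs (3, 0), free (3, 1)); after release of (0, 3) the pool is (3, 4)
  run T_a (needs (3, 4), free (3, 4)); after release of (0, 1) the pool is (3, 5)


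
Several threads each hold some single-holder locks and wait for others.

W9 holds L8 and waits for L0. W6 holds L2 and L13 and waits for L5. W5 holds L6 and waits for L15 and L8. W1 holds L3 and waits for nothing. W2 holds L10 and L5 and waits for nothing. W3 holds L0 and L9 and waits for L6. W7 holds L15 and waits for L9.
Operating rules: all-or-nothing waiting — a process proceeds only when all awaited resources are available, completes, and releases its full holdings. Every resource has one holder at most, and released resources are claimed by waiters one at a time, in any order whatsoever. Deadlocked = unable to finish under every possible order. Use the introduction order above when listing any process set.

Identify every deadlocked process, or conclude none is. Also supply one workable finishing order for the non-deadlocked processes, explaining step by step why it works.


The deadlocked set is W9, W5, W3 and W7.
Key observation: the waits loop around W9 -> W3 -> W5 -> W9 with no way out; W7 is caught in further circular waits.
A valid finishing order for the others: W2, W6, W1.
Verifying each step:
  W2: no waits; runs immediately, freeing L10 and L5
  run W6 (all its waits — L5 — are resolved); releases L2 and L13
  W1: no waits; runs immediately, freeing L3


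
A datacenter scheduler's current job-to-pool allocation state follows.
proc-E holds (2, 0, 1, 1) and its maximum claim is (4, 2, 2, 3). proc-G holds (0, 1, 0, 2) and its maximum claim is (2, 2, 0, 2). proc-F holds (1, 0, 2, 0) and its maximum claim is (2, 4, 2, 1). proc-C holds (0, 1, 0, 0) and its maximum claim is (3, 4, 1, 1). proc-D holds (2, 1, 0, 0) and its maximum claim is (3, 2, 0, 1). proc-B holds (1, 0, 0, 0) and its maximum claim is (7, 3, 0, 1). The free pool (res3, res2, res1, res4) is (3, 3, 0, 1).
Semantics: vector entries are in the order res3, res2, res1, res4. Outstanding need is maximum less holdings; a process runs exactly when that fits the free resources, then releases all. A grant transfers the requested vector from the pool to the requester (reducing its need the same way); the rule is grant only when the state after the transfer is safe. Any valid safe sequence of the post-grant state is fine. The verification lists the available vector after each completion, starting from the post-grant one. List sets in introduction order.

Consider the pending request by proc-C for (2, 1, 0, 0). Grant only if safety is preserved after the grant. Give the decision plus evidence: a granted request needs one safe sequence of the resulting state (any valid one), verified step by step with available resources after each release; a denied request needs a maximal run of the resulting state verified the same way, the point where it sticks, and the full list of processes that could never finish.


GRANT. The post-grant state is safe; one safe sequence: proc-D, proc-G, proc-F, proc-C, proc-B, proc-E.
Key observation: with (1, 2, 0, 1) left after the transfer, proc-D can run at once — the state stays safe.
Check on the post-grant state, step by step:
  pool = (1, 2, 0, 1)
  proc-D needs (1, 1, 0, 1) <= (1, 2, 0, 1) -> finishes; pool += (2, 1, 0, 0) = (3, 3, 0, 1)
  proc-G needs (2, 1, 0, 0) <= (3, 3, 0, 1) -> finishes; pool += (0, 1, 0, 2) = (3, 4, 0, 3)
  proc-F needs (1, 4, 0, 1) <= (3, 4, 0, 3) -> finishes; pool += (1, 0, 2, 0) = (4, 4, 2, 3)
  proc-C needs (1, 2, 1, 1) <= (4, 4, 2, 3) -> finishes; pool += (2, 2, 0, 0) = (6, 6, 2, 3)
  proc-B needs (6, 3, 0, 1) <= (6, 6, 2, 3) -> finishes; pool += (1, 0, 0, 0) = (7, 6, 2, 3)
  proc-E needs (2, 2, 1, 2) <= (7, 6, 2, 3) -> finishes; pool += (2, 0, 1, 1) = (9, 6, 3, 4)


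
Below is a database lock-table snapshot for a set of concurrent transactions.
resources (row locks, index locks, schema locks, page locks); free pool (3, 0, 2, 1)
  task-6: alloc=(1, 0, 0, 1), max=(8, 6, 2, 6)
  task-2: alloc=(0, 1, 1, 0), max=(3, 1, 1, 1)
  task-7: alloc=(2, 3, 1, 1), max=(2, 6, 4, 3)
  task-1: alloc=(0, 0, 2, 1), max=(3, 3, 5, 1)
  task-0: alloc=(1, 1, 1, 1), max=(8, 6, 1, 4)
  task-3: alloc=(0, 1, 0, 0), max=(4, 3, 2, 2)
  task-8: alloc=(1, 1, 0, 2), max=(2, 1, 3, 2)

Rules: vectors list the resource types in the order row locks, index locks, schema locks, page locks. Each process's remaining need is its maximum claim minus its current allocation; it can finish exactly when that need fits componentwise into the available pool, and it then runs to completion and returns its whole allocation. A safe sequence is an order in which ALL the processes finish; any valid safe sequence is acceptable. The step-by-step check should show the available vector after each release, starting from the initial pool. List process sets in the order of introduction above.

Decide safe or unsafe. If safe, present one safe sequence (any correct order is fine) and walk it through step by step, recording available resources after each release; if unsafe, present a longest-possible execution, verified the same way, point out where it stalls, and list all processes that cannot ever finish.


The state is UNSAFE.
Key observation: no order helps: past task-2, task-8, task-3, task-1, task-7, the free pool tops out at (6, 6, 6, 5), below what each blocked process needs in row locks.
The run task-2, task-8, task-3, task-1, task-7 cannot be extended any further. Verifying each step:
  pool = (3, 0, 2, 1)
  task-2 needs (3, 0, 0, 1) <= (3, 0, 2, 1) -> finishes; pool += (0, 1, 1, 0) = (3, 1, 3, 1)
  task-8 needs (1, 0, 3, 0) <= (3, 1, 3, 1) -> finishes; pool += (1, 1, 0, 2) = (4, 2, 3, 3)
  task-3 needs (4, 2, 2, 2) <= (4, 2, 3, 3) -> finishes; pool += (0, 1, 0, 0) = (4, 3, 3, 3)
  task-1 needs (3, 3, 3, 0) <= (4, 3, 3, 3) -> finishes; pool += (0, 0, 2, 1) = (4, 3, 5, 4)
  task-7 needs (0, 3, 3, 2) <= (4, 3, 5, 4) -> finishes; pool += (2, 3, 1, 1) = (6, 6, 6, 5)
  blocked: task-6 wants (7, 6, 2, 5), pool (6, 6, 6, 5) — not enough row locks
  blocked: task-0 wants (7, 5, 0, 3), pool (6, 6, 6, 5) — not enough row locks
Processes that can never finish: task-6 and task-0.


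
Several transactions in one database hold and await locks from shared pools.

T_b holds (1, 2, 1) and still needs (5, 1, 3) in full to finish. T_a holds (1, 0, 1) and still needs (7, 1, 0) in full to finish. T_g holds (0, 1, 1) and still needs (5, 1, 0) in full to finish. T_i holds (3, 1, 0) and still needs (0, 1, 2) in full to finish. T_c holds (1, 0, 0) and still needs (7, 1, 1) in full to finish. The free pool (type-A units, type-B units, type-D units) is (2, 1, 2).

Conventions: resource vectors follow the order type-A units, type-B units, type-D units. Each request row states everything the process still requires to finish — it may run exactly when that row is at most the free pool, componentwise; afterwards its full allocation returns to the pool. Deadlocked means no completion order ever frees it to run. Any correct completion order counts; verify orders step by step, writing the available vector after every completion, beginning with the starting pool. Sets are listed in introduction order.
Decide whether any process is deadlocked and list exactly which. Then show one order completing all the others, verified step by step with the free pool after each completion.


Deadlocked: T_a and T_c.
Key observation: once T_i, T_g, T_b finish, the pool peaks at (6, 5, 4) — and every remaining process still needs more type-A units than that.
A valid finishing order for the others: T_i, T_g, T_b. Walking it through:
  pool = (2, 1, 2)
  T_i needs (0, 1, 2) <= (2, 1, 2) -> finishes; pool += (3, 1, 0) = (5, 2, 2)
  T_g needs (5, 1, 0) <= (5, 2, 2) -> finishes; pool += (0, 1, 1) = (5, 3, 3)
  T_b needs (5, 1, 3) <= (5, 3, 3) -> finishes; pool += (1, 2, 1) = (6, 5, 4)
The blocked processes can never fit:
  T_a still needs (7, 1, 0) but only (6, 5, 4) is free — short on type-A units
  T_c still needs (7, 1, 1) but only (6, 5, 4) is free — short on type-A units


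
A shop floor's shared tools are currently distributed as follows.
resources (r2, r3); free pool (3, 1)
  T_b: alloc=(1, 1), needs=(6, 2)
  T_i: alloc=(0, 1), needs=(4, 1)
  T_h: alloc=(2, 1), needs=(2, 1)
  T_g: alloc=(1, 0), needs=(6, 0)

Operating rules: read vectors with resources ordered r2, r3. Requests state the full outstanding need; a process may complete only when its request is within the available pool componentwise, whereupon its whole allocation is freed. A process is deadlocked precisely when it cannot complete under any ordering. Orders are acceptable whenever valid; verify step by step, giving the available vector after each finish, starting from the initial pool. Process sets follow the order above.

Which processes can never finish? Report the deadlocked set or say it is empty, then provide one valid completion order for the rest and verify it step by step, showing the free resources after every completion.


Deadlocked set: T_b and T_g.
Key observation: even finishing T_h, T_i leaves just (5, 3) free — too little r2 for any of the remaining processes.
The rest can finish in the order T_h, T_i. Walking it through:
  pool = (3, 1)
  run T_h (needs (2, 1), free (3, 1)); after release of (2, 1) the pool is (5, 2)
  run T_i (needs (4, 1), free (5, 2)); after release of (0, 1) the pool is (5, 3)
The stuck group stays short no matter what:
  blocked: T_b wants (6, 2), pool (5, 3) — not enough r2
  blocked: T_g wants (6, 0), pool (5, 3) — not enough r2


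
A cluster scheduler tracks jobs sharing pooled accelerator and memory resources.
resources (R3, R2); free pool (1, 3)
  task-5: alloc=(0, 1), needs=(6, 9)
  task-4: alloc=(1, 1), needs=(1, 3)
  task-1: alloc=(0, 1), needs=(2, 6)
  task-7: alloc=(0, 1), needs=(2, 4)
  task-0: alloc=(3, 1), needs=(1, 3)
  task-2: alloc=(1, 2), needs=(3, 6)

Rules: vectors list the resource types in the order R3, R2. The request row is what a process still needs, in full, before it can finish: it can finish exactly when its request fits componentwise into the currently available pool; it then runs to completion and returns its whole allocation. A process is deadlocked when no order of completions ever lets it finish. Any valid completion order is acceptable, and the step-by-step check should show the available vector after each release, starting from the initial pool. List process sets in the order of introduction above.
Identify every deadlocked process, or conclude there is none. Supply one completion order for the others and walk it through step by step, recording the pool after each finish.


No process is deadlocked.
Key observation: task-0 fits the free pool immediately, and its release cascades until everyone finishes.
One completion order for the rest: task-0, task-7, task-4, task-1, task-2, task-5. Check, step by step:
  pool = (1, 3)
  task-0 needs (1, 3) <= (1, 3) -> finishes; pool += (3, 1) = (4, 4)
  task-7 needs (2, 4) <= (4, 4) -> finishes; pool += (0, 1) = (4, 5)
  task-4 needs (1, 3) <= (4, 5) -> finishes; pool += (1, 1) = (5, 6)
  task-1 needs (2, 6) <= (5, 6) -> finishes; pool += (0, 1) = (5, 7)
  task-2 needs (3, 6) <= (5, 7) -> finishes; pool += (1, 2) = (6, 9)
  task-5 needs (6, 9) <= (6, 9) -> finishes; pool += (0, 1) = (6, 10)


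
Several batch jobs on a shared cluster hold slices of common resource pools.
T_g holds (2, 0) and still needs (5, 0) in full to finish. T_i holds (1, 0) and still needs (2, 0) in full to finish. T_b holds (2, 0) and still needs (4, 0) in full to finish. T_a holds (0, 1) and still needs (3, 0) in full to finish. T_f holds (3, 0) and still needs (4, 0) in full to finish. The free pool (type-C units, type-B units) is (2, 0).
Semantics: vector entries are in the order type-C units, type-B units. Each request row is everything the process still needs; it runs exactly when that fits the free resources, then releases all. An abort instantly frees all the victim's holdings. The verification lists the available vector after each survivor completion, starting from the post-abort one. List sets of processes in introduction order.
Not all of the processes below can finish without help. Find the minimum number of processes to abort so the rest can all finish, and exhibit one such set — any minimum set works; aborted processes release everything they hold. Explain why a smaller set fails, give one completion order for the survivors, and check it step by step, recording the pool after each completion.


Abort T_f.
Key observation: T_b could never have finished before the abort; with (3, 0) returned by T_f, it fits at step 2.
Why nothing smaller works: aborting no one leaves the state deadlocked as given.
Survivors finish in the order: T_a, T_b, T_i, T_g. Step-by-step check (pool after the aborts first):
  pool = (5, 0)
  T_a: need (3, 0) fits (5, 0); releases (0, 1), pool now (5, 1)
  T_b: need (4, 0) fits (5, 1); releases (2, 0), pool now (7, 1)
  T_i: need (2, 0) fits (7, 1); releases (1, 0), pool now (8, 1)
  T_g: need (5, 0) fits (8, 1); releases (2, 0), pool now (10, 1)


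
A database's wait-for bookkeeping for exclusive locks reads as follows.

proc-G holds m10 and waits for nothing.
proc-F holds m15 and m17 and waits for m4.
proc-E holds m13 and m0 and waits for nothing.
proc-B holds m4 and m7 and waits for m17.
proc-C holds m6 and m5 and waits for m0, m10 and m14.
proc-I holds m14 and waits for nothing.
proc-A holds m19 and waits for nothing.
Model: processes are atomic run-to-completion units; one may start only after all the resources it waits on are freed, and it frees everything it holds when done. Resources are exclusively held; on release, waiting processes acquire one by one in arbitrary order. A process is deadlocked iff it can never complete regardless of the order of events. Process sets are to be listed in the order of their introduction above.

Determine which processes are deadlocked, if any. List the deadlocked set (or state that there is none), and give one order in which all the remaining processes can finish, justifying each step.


Deadlocked set: proc-F and proc-B.
Key observation: the wait chain closes on itself along proc-F -> proc-B -> proc-F; no other process is dragged down with it.
The rest can finish in the order proc-A, proc-E, proc-G, proc-I, proc-C.
Walking it through:
  proc-A: no waits; runs immediately, freeing m19
  proc-E: no waits; runs immediately, freeing m13 and m0
  proc-G: no waits; runs immediately, freeing m10
  proc-I: no waits; runs immediately, freeing m14
  proc-C waits on m0, m10 and m14 — all released -> runs and releases m6 and m5


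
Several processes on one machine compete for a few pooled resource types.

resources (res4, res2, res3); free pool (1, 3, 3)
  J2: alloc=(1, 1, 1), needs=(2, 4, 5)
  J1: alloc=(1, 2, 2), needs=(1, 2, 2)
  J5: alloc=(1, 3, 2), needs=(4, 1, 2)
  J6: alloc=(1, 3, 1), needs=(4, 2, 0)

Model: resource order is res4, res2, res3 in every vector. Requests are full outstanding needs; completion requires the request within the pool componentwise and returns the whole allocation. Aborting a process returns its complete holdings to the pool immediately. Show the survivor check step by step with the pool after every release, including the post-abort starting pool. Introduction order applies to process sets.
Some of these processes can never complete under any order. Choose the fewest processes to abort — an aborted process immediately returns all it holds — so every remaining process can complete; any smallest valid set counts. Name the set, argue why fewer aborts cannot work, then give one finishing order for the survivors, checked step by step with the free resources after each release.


Abort J5.
Key observation: aborting J5 returns (1, 3, 2), and J6 — hopeless before — runs at step 3 with the returned capacity in the pool.
Minimality: the empty abort set fails — the state is deadlocked as it stands.
Survivors finish in the order: J1, J2, J6. Step-by-step check (pool after the aborts first):
  pool = (2, 6, 5)
  J1: need (1, 2, 2) fits (2, 6, 5); releases (1, 2, 2), pool now (3, 8, 7)
  J2: need (2, 4, 5) fits (3, 8, 7); releases (1, 1, 1), pool now (4, 9, 8)
  J6: need (4, 2, 0) fits (4, 9, 8); releases (1, 3, 1), pool now (5, 12, 9)


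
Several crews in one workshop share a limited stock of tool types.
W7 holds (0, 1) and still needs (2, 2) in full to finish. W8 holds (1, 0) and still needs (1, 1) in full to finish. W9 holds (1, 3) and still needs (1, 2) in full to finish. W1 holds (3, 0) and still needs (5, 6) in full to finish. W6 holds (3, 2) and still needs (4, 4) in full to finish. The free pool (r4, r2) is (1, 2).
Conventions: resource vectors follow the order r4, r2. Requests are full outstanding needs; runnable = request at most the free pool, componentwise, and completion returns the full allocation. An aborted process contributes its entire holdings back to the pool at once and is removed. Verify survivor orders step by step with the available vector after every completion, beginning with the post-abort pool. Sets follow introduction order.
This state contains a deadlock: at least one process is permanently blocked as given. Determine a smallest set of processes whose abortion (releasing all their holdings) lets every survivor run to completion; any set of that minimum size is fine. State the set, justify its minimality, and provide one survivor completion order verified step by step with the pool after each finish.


Abort W1.
Key observation: the deadlocked W6 becomes finishable only because W1 released (3, 0); it completes at step 4 below.
Minimality: the empty abort set fails — the state is deadlocked as it stands.
The survivors complete as W9, W8, W7, W6. Check, step by step (starting from the post-abort pool):
  pool = (4, 2)
  W9: need (1, 2) fits (4, 2); releases (1, 3), pool now (5, 5)
  W8: need (1, 1) fits (5, 5); releases (1, 0), pool now (6, 5)
  W7: need (2, 2) fits (6, 5); releases (0, 1), pool now (6, 6)
  W6: need (4, 4) fits (6, 6); releases (3, 2), pool now (9, 8)
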